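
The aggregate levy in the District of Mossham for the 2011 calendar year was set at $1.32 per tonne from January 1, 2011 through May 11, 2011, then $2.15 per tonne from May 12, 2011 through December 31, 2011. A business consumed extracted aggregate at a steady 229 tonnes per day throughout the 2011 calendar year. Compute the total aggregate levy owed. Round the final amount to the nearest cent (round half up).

$154,808.58

January 1 – May 11, 2011: 131 days × 229 tonnes/day = 29,999 tonnes at $1.32/tonne → $39,598.68
May 12 – December 31, 2011: 234 days × 229 tonnes/day = 53,586 tonnes at $2.15/tonne → $115,209.90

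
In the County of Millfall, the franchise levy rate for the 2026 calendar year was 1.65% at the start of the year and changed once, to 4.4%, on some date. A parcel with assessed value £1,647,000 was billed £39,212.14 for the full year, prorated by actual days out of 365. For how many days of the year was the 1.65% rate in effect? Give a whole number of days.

Let d = days at the first rate; then 365 − d days at the second rate.
£1,647,000 × [1.65%·d + 4.4%·(365−d)] / 365 = £39,212.14
Solving gives d = 268, so the new rate took effect on 26 Sep 2026.

268 days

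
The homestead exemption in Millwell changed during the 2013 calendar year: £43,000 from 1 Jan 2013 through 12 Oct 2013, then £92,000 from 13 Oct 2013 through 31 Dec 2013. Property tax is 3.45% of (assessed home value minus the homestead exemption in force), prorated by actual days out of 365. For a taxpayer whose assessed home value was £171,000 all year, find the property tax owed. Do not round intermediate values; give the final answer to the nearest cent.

£4,045.48

1 Jan – 12 Oct 2013: 285 days, exemption £43,000 → (£171,000 − £43,000) × 3.45% × 285/365 = £3,448.1096
13 Oct – 31 Dec 2013: 80 days, exemption £92,000 → (£171,000 − £92,000) × 3.45% × 80/365 = £597.3699
Total = £4,045.4795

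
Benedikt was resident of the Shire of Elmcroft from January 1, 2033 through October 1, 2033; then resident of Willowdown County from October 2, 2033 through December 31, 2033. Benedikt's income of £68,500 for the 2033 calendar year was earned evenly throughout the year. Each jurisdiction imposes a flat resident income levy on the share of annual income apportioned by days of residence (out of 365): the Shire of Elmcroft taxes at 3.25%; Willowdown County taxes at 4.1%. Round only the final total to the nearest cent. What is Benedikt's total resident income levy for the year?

The Shire of Elmcroft, January 1 – October 1, 2033: 274 days → £68,500 × 3.25% × 274/365 = £1,671.2123
Willowdown County, October 2 – December 31, 2033: 91 days → £68,500 × 4.1% × 91/365 = £700.2014
Total = £2,371.4137

£2,371.41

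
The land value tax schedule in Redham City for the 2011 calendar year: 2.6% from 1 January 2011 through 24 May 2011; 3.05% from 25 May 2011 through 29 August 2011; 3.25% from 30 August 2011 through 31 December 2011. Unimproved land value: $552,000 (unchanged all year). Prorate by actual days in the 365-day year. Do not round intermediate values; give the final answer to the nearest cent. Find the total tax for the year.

1 January – 24 May 2011: 144 days at 2.6% → $552,000 × 2.6% × 144/365 = $5,662.1589
25 May – 29 August 2011: 97 days at 3.05% → $552,000 × 3.05% × 97/365 = $4,474.2247
30 August – 31 December 2011: 124 days at 3.25% → $552,000 × 3.25% × 124/365 = $6,094.6849
Total = $16,231.0685

$16,231.07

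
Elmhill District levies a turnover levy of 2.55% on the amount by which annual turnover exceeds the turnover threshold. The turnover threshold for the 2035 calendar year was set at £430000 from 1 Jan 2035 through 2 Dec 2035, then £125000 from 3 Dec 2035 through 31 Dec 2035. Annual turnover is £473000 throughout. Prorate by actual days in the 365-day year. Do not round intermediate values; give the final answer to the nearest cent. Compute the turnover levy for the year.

1 Jan – 2 Dec 2035: 336 days, exemption £430000 → (£473000 − £430000) × 2.55% × 336/365 = £1009.3808
3 Dec – 31 Dec 2035: 29 days, exemption £125000 → (£473000 − £125000) × 2.55% × 29/365 = £705.0575
Total = £1714.4384

£1714.44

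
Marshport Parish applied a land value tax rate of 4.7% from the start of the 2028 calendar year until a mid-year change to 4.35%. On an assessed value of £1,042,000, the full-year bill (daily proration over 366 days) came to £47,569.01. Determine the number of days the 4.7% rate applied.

225 days

Let d = days at the first rate; then 366 − d days at the second rate.
£1,042,000 × [4.7%·d + 4.35%·(366−d)] / 366 = £47,569.01
Solving gives d = 225, so the new rate took effect on August 13, 2028.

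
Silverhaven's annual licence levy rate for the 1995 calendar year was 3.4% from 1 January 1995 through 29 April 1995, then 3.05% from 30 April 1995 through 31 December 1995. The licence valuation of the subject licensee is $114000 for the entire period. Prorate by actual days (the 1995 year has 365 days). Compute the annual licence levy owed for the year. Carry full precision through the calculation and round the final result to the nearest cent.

$3607.08

1 January – 29 April 1995: 119 days at 3.4% → $114000 × 3.4% × 119/365 = $1263.6822
30 April – 31 December 1995: 246 days at 3.05% → $114000 × 3.05% × 246/365 = $2343.4027
Total = $3607.0849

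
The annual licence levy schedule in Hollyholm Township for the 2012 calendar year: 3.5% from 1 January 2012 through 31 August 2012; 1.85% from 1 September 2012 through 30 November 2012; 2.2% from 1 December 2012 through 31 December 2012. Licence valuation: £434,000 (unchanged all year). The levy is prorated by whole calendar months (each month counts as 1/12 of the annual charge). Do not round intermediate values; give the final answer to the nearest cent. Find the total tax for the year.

1 January – 31 August 2012: 8 months at 3.5% → £434,000 × 3.5% × 8/12 = £10,126.6667
1 September – 30 November 2012: 3 months at 1.85% → £434,000 × 1.85% × 3/12 = £2,007.2500
1 December – 31 December 2012: 1 month at 2.2% → £434,000 × 2.2% × 1/12 = £795.6667
Total = £12,929.5833

£12,929.58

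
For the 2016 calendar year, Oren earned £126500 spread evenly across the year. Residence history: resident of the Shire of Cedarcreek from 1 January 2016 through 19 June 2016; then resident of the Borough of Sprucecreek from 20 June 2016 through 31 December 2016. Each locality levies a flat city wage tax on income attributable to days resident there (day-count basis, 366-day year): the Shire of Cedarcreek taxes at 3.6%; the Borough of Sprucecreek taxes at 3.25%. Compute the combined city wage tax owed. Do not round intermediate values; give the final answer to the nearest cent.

The Shire of Cedarcreek, 1 January – 19 June 2016: 171 days → £126500 × 3.6% × 171/366 = £2127.6885
The Borough of Sprucecreek, 20 June – 31 December 2016: 195 days → £126500 × 3.25% × 195/366 = £2190.4201
Total = £4318.1086

£4318.11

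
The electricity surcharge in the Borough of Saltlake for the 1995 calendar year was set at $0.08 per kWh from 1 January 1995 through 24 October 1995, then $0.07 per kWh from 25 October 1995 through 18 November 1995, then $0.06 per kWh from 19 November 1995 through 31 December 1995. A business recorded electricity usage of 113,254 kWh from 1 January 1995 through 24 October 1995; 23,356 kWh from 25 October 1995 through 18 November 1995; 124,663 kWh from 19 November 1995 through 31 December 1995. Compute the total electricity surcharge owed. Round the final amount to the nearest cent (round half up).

$18,175.02

1 January – 24 October 1995: 113,254 kWh at $0.08/kWh → $9,060.32
25 October – 18 November 1995: 23,356 kWh at $0.07/kWh → $1,634.92
19 November – 31 December 1995: 124,663 kWh at $0.06/kWh → $7,479.78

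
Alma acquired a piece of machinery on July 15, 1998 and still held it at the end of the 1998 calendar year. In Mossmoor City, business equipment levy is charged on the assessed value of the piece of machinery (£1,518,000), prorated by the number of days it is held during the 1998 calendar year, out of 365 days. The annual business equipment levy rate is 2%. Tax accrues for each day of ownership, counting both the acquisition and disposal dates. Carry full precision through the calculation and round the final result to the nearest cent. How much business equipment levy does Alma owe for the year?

£14,140.27

Days held (July 15 – December 31, 1998): 170 out of 365
Tax = £1,518,000 × 2% × 170/365 = £14,140.2740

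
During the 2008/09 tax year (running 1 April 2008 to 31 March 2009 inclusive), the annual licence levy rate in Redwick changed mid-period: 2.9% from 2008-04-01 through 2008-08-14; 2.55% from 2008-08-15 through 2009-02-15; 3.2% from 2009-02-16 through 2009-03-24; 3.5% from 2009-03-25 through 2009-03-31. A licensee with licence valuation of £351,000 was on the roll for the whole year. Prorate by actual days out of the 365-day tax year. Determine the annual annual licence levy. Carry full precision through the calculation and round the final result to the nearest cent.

£9,703.47

2008-04-01 to 2008-08-14: 136 days at 2.9% → £351,000 × 2.9% × 136/365 = £3,792.7233
2008-08-15 to 2009-02-15: 185 days at 2.55% → £351,000 × 2.55% × 185/365 = £4,536.5548
2009-02-16 to 2009-03-24: 37 days at 3.2% → £351,000 × 3.2% × 37/365 = £1,138.5863
2009-03-25 to 2009-03-31: 7 days at 3.5% → £351,000 × 3.5% × 7/365 = £235.6027
Total = £9,703.4671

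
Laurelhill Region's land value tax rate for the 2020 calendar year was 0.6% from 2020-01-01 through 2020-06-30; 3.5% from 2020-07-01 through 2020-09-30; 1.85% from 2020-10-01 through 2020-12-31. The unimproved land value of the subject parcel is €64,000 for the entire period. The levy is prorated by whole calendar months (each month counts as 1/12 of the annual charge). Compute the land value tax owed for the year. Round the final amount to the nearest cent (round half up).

2020-01-01 to 2020-06-30: 6 months at 0.6% → €64,000 × 0.6% × 6/12 = €192.0000
2020-07-01 to 2020-09-30: 3 months at 3.5% → €64,000 × 3.5% × 3/12 = €560.0000
2020-10-01 to 2020-12-31: 3 months at 1.85% → €64,000 × 1.85% × 3/12 = €296.0000
Total = €1,048.0000

€1,048.00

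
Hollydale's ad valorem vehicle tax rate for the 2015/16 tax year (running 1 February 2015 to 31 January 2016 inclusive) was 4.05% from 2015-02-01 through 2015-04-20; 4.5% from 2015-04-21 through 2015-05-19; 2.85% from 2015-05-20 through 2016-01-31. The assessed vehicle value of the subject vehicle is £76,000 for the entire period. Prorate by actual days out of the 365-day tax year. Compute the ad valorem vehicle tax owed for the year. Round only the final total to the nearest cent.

2015-02-01 to 2015-04-20: 79 days at 4.05% → £76,000 × 4.05% × 79/365 = £666.1973
2015-04-21 to 2015-05-19: 29 days at 4.5% → £76,000 × 4.5% × 29/365 = £271.7260
2015-05-20 to 2016-01-31: 257 days at 2.85% → £76,000 × 2.85% × 257/365 = £1,525.1014
Total = £2,463.0247

£2,463.02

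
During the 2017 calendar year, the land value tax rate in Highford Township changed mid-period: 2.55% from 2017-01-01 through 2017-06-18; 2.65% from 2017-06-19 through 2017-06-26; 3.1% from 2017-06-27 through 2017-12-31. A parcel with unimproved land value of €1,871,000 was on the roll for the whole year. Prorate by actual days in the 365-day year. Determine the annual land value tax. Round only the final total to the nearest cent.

€53,051.82

2017-01-01 to 2017-06-18: 169 days at 2.55% → €1,871,000 × 2.55% × 169/365 = €22,090.6151
2017-06-19 to 2017-06-26: 8 days at 2.65% → €1,871,000 × 2.65% × 8/365 = €1,086.7178
2017-06-27 to 2017-12-31: 188 days at 3.1% → €1,871,000 × 3.1% × 188/365 = €29,874.4877
Total = €53,051.8205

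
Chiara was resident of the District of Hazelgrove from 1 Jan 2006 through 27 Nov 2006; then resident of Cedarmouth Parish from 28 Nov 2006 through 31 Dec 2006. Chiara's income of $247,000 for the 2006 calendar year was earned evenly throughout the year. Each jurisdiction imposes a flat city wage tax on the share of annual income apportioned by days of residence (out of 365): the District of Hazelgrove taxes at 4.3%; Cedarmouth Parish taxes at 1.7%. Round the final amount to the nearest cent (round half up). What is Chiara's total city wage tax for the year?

The District of Hazelgrove, 1 Jan – 27 Nov 2006: 331 days → $247,000 × 4.3% × 331/365 = $9,631.6466
Cedarmouth Parish, 28 Nov – 31 Dec 2006: 34 days → $247,000 × 1.7% × 34/365 = $391.1397
Total = $10,022.7863

$10,022.79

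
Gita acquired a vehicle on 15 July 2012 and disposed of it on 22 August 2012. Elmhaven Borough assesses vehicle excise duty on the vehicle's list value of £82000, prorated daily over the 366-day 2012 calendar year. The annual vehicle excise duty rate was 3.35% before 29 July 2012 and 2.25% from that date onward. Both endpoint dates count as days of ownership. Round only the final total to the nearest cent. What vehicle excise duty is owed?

15 July – 28 July 2012: 14 days at 3.35% → £82000 × 3.35% × 14/366 = £105.0765
29 July – 22 August 2012: 25 days at 2.25% → £82000 × 2.25% × 25/366 = £126.0246
Total = £231.1011

£231.10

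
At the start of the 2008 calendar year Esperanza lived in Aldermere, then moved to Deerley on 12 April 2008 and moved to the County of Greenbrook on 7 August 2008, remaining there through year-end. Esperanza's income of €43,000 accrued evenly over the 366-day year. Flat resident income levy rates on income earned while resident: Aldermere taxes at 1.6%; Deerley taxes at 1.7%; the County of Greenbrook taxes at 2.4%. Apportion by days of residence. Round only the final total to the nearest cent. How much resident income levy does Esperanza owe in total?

Aldermere, 1 January – 11 April 2008: 102 days → €43,000 × 1.6% × 102/366 = €191.7377
Deerley, 12 April – 6 August 2008: 117 days → €43,000 × 1.7% × 117/366 = €233.6803
The County of Greenbrook, 7 August – 31 December 2008: 147 days → €43,000 × 2.4% × 147/366 = €414.4918
Total = €839.9098

€839.91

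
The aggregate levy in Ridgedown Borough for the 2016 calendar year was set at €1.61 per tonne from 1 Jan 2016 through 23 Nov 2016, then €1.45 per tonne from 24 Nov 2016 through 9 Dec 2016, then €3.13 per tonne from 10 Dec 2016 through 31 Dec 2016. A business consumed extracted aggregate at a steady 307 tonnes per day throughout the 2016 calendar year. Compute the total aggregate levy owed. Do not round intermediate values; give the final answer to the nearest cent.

€190382.98

1 Jan – 23 Nov 2016: 328 days × 307 tonnes/day = 100,696 tonnes at €1.61/tonne → €162120.56
24 Nov – 9 Dec 2016: 16 days × 307 tonnes/day = 4,912 tonnes at €1.45/tonne → €7122.40
10 Dec – 31 Dec 2016: 22 days × 307 tonnes/day = 6,754 tonnes at €3.13/tonne → €21140.02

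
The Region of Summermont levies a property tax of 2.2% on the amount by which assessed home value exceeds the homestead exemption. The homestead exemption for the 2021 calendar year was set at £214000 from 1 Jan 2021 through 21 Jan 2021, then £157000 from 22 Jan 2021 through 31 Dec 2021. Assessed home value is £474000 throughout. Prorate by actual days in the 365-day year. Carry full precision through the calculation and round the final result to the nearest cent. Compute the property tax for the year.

1 Jan – 21 Jan 2021: 21 days, exemption £214000 → (£474000 − £214000) × 2.2% × 21/365 = £329.0959
22 Jan – 31 Dec 2021: 344 days, exemption £157000 → (£474000 − £157000) × 2.2% × 344/365 = £6572.7562
Total = £6901.8521

£6901.85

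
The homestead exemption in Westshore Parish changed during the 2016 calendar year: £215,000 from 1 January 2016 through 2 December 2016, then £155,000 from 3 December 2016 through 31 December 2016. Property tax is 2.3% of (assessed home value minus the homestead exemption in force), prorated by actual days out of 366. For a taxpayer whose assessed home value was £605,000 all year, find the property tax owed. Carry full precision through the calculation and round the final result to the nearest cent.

1 January – 2 December 2016: 337 days, exemption £215,000 → (£605,000 − £215,000) × 2.3% × 337/366 = £8,259.2623
3 December – 31 December 2016: 29 days, exemption £155,000 → (£605,000 − £155,000) × 2.3% × 29/366 = £820.0820
Total = £9,079.3443

£9,079.34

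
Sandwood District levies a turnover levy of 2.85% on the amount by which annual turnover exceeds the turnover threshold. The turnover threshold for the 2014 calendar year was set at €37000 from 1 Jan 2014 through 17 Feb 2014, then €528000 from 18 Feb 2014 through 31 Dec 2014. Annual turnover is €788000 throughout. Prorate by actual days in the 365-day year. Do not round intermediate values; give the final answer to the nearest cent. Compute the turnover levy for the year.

1 Jan – 17 Feb 2014: 48 days, exemption €37000 → (€788000 − €37000) × 2.85% × 48/365 = €2814.7068
18 Feb – 31 Dec 2014: 317 days, exemption €528000 → (€788000 − €528000) × 2.85% × 317/365 = €6435.5342
Total = €9250.2411

€9250.24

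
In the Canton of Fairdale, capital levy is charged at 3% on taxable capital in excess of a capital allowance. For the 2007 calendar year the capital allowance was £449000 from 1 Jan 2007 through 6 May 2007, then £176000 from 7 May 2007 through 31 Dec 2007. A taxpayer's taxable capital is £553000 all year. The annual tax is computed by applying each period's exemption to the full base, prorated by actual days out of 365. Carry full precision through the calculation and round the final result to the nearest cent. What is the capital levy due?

1 Jan – 6 May 2007: 126 days, exemption £449000 → (£553000 − £449000) × 3% × 126/365 = £1077.0411
7 May – 31 Dec 2007: 239 days, exemption £176000 → (£553000 − £176000) × 3% × 239/365 = £7405.7260
Total = £8482.7671

£8482.77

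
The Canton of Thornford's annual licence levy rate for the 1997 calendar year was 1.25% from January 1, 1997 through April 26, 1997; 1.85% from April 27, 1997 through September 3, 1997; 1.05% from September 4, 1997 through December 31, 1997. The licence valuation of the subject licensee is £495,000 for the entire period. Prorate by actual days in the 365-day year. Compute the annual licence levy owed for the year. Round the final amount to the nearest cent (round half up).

£6,922.54

January 1 – April 26, 1997: 116 days at 1.25% → £495,000 × 1.25% × 116/365 = £1,966.4384
April 27 – September 3, 1997: 130 days at 1.85% → £495,000 × 1.85% × 130/365 = £3,261.5753
September 4 – December 31, 1997: 119 days at 1.05% → £495,000 × 1.05% × 119/365 = £1,694.5274
Total = £6,922.5411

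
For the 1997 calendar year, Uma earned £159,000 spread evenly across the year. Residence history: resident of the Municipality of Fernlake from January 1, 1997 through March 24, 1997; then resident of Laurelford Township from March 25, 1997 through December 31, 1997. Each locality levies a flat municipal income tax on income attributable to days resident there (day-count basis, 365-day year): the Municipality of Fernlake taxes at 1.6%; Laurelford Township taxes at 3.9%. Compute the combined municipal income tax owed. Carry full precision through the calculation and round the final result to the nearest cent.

£5,369.41

The Municipality of Fernlake, January 1 – March 24, 1997: 83 days → £159,000 × 1.6% × 83/365 = £578.4986
Laurelford Township, March 25 – December 31, 1997: 282 days → £159,000 × 3.9% × 282/365 = £4,790.9096
Total = £5,369.4082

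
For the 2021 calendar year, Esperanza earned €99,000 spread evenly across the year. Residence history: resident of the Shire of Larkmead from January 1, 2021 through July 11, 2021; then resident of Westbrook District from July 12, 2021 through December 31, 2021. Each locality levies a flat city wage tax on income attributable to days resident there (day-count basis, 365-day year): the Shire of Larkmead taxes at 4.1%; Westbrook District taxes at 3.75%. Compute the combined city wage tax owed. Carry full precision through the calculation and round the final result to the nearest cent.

The Shire of Larkmead, January 1 – July 11, 2021: 192 days → €99,000 × 4.1% × 192/365 = €2,135.1452
Westbrook District, July 12 – December 31, 2021: 173 days → €99,000 × 3.75% × 173/365 = €1,759.6233
Total = €3,894.7685

€3,894.77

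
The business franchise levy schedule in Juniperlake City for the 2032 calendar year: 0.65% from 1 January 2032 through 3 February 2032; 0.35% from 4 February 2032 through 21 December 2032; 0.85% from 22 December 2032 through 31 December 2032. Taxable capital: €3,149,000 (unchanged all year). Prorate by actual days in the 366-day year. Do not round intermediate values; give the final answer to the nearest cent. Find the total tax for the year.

1 January – 3 February 2032: 34 days at 0.65% → €3,149,000 × 0.65% × 34/366 = €1,901.4454
4 February – 21 December 2032: 322 days at 0.35% → €3,149,000 × 0.35% × 322/366 = €9,696.5109
22 December – 31 December 2032: 10 days at 0.85% → €3,149,000 × 0.85% × 10/366 = €731.3251
Total = €12,329.2814

€12,329.28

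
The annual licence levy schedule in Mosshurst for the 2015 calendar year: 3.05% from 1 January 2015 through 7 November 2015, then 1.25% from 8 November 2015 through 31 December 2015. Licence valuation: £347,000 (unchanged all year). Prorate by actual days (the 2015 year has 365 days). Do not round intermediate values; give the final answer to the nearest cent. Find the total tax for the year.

£9,659.43

1 January – 7 November 2015: 311 days at 3.05% → £347,000 × 3.05% × 311/365 = £9,017.7219
8 November – 31 December 2015: 54 days at 1.25% → £347,000 × 1.25% × 54/365 = £641.7123
Total = £9,659.4342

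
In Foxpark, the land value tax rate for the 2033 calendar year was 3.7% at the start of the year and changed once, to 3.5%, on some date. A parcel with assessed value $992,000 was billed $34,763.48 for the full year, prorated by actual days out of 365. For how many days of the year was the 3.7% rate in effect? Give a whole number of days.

8 days

Let d = days at the first rate; then 365 − d days at the second rate.
$992,000 × [3.7%·d + 3.5%·(365−d)] / 365 = $34,763.48
Solving gives d = 8, so the new rate took effect on 9 Jan 2033.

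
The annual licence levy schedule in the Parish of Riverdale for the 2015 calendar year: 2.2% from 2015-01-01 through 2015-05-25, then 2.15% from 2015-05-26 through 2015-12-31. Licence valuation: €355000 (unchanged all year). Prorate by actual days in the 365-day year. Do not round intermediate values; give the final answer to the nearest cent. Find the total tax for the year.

2015-01-01 to 2015-05-25: 145 days at 2.2% → €355000 × 2.2% × 145/365 = €3102.6027
2015-05-26 to 2015-12-31: 220 days at 2.15% → €355000 × 2.15% × 220/365 = €4600.4110
Total = €7703.0137

€7703.01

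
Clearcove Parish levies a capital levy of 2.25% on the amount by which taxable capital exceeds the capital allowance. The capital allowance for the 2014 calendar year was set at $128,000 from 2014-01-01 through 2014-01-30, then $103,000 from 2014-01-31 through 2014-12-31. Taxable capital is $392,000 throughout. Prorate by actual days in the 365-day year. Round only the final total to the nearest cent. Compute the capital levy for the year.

$6,456.27

2014-01-01 to 2014-01-30: 30 days, exemption $128,000 → ($392,000 − $128,000) × 2.25% × 30/365 = $488.2192
2014-01-31 to 2014-12-31: 335 days, exemption $103,000 → ($392,000 − $103,000) × 2.25% × 335/365 = $5,968.0479
Total = $6,456.2671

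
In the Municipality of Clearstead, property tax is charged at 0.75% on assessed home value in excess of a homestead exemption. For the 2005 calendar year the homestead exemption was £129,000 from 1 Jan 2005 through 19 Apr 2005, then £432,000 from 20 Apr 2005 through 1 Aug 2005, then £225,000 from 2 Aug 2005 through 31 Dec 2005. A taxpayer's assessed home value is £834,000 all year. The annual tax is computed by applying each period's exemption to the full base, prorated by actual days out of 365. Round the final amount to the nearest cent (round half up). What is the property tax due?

£4,340.16

1 Jan – 19 Apr 2005: 109 days, exemption £129,000 → (£834,000 − £129,000) × 0.75% × 109/365 = £1,579.0068
20 Apr – 1 Aug 2005: 104 days, exemption £432,000 → (£834,000 − £432,000) × 0.75% × 104/365 = £859.0685
2 Aug – 31 Dec 2005: 152 days, exemption £225,000 → (£834,000 − £225,000) × 0.75% × 152/365 = £1,902.0822
Total = £4,340.1575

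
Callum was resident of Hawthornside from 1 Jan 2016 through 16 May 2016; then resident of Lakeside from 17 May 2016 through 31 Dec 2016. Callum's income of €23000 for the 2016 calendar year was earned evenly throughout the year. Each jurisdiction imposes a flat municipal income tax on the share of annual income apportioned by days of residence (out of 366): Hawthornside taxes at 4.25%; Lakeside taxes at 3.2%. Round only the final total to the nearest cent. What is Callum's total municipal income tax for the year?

Hawthornside, 1 Jan – 16 May 2016: 137 days → €23000 × 4.25% × 137/366 = €365.8948
Lakeside, 17 May – 31 Dec 2016: 229 days → €23000 × 3.2% × 229/366 = €460.5027
Total = €826.3975

€826.40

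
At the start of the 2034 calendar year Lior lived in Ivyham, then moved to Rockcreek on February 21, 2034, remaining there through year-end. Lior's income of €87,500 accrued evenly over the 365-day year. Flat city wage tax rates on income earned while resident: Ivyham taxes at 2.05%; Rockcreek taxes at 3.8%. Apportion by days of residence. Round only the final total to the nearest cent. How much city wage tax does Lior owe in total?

€3,111.04

Ivyham, January 1 – February 20, 2034: 51 days → €87,500 × 2.05% × 51/365 = €250.6336
Rockcreek, February 21 – December 31, 2034: 314 days → €87,500 × 3.8% × 314/365 = €2,860.4110
Total = €3,111.0445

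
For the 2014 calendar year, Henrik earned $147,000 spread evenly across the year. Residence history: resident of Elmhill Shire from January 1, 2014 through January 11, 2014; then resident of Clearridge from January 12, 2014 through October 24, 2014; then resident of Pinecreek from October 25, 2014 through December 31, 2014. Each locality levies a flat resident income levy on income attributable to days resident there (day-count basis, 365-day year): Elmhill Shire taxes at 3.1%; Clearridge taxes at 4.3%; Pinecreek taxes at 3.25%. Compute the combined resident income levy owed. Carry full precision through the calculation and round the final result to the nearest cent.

$5,980.28

Elmhill Shire, January 1 – January 11, 2014: 11 days → $147,000 × 3.1% × 11/365 = $137.3342
Clearridge, January 12 – October 24, 2014: 286 days → $147,000 × 4.3% × 286/365 = $4,952.8932
Pinecreek, October 25 – December 31, 2014: 68 days → $147,000 × 3.25% × 68/365 = $890.0548
Total = $5,980.2822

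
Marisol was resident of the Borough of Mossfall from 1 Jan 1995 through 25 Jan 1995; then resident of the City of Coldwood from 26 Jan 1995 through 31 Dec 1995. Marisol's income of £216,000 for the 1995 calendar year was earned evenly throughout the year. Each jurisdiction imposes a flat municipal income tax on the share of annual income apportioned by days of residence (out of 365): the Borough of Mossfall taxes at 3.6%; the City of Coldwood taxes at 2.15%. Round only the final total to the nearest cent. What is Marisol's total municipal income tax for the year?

The Borough of Mossfall, 1 Jan – 25 Jan 1995: 25 days → £216,000 × 3.6% × 25/365 = £532.6027
The City of Coldwood, 26 Jan – 31 Dec 1995: 340 days → £216,000 × 2.15% × 340/365 = £4,325.9178
Total = £4,858.5205

£4,858.52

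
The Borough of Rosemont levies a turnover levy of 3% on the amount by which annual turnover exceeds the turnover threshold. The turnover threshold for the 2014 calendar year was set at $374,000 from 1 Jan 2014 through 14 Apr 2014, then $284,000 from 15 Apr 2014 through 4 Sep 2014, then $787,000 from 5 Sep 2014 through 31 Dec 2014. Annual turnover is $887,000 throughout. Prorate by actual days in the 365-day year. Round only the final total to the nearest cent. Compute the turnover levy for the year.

$12,442.27

1 Jan – 14 Apr 2014: 104 days, exemption $374,000 → ($887,000 − $374,000) × 3% × 104/365 = $4,385.0959
15 Apr – 4 Sep 2014: 143 days, exemption $284,000 → ($887,000 − $284,000) × 3% × 143/365 = $7,087.3151
5 Sep – 31 Dec 2014: 118 days, exemption $787,000 → ($887,000 − $787,000) × 3% × 118/365 = $969.8630
Total = $12,442.2740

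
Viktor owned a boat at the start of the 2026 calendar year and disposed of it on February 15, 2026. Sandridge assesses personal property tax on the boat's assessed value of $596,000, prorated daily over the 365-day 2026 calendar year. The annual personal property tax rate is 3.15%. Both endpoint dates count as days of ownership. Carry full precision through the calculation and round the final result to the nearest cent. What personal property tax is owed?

$2,366.04

Days held (January 1 – February 15, 2026): 46 out of 365
Tax = $596,000 × 3.15% × 46/365 = $2,366.0384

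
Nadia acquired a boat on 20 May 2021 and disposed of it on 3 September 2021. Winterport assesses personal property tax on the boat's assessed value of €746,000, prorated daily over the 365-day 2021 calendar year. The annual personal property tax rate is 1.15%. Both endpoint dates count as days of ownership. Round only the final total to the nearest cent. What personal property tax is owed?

Days held (20 May – 3 September 2021): 107 out of 365
Tax = €746,000 × 1.15% × 107/365 = €2,514.9397

€2,514.94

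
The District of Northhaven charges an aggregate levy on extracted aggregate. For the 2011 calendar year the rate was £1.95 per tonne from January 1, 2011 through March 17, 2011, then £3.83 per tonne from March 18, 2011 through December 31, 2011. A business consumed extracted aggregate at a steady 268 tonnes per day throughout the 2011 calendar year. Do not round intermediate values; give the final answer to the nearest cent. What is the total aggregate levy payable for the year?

£336,358.76

January 1 – March 17, 2011: 76 days × 268 tonnes/day = 20,368 tonnes at £1.95/tonne → £39,717.60
March 18 – December 31, 2011: 289 days × 268 tonnes/day = 77,452 tonnes at £3.83/tonne → £296,641.16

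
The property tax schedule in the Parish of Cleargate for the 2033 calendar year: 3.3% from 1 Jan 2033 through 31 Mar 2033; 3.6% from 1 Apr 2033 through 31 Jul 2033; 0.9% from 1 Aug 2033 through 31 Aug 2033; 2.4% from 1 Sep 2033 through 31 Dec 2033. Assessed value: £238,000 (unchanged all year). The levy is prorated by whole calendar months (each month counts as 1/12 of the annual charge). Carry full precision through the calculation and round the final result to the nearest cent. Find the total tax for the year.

1 Jan – 31 Mar 2033: 3 months at 3.3% → £238,000 × 3.3% × 3/12 = £1,963.5000
1 Apr – 31 Jul 2033: 4 months at 3.6% → £238,000 × 3.6% × 4/12 = £2,856.0000
1 Aug – 31 Aug 2033: 1 month at 0.9% → £238,000 × 0.9% × 1/12 = £178.5000
1 Sep – 31 Dec 2033: 4 months at 2.4% → £238,000 × 2.4% × 4/12 = £1,904.0000
Total = £6,902.0000

£6,902.00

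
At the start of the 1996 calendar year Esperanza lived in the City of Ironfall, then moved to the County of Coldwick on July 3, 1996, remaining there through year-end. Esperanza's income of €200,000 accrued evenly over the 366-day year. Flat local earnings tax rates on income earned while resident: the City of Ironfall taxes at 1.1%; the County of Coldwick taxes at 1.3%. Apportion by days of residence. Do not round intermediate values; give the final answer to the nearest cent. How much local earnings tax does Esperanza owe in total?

€2,398.91

The City of Ironfall, January 1 – July 2, 1996: 184 days → €200,000 × 1.1% × 184/366 = €1,106.0109
The County of Coldwick, July 3 – December 31, 1996: 182 days → €200,000 × 1.3% × 182/366 = €1,292.8962
Total = €2,398.9071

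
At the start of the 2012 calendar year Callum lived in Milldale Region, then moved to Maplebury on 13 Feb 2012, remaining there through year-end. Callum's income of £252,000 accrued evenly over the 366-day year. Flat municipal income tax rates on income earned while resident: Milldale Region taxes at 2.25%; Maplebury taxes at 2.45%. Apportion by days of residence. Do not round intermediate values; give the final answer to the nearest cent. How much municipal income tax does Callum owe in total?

£6,114.79

Milldale Region, 1 Jan – 12 Feb 2012: 43 days → £252,000 × 2.25% × 43/366 = £666.1475
Maplebury, 13 Feb – 31 Dec 2012: 323 days → £252,000 × 2.45% × 323/366 = £5,448.6393
Total = £6,114.7869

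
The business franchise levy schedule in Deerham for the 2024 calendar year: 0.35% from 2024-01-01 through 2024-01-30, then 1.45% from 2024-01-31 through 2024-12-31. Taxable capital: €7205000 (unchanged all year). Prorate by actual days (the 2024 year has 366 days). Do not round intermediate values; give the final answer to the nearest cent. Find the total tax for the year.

2024-01-01 to 2024-01-30: 30 days at 0.35% → €7205000 × 0.35% × 30/366 = €2067.0082
2024-01-31 to 2024-12-31: 336 days at 1.45% → €7205000 × 1.45% × 336/366 = €95909.1803
Total = €97976.1885

€97976.19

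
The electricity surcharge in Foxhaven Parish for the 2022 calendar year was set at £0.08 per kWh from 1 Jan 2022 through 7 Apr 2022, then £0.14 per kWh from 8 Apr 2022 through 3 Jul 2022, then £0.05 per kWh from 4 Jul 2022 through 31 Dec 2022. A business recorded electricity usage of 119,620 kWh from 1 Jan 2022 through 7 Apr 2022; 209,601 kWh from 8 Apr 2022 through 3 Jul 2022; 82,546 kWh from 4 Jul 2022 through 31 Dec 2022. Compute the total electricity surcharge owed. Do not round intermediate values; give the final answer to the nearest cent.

£43,041.04

1 Jan – 7 Apr 2022: 119,620 kWh at £0.08/kWh → £9,569.60
8 Apr – 3 Jul 2022: 209,601 kWh at £0.14/kWh → £29,344.14
4 Jul – 31 Dec 2022: 82,546 kWh at £0.05/kWh → £4,127.30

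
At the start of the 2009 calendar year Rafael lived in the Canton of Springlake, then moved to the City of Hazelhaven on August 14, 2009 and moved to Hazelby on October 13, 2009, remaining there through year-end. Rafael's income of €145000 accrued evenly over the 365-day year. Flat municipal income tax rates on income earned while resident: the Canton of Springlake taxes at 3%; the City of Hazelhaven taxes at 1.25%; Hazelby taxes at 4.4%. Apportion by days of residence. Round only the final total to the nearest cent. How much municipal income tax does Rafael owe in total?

€4377.81

The Canton of Springlake, January 1 – August 13, 2009: 225 days → €145000 × 3% × 225/365 = €2681.5068
The City of Hazelhaven, August 14 – October 12, 2009: 60 days → €145000 × 1.25% × 60/365 = €297.9452
Hazelby, October 13 – December 31, 2009: 80 days → €145000 × 4.4% × 80/365 = €1398.3562
Total = €4377.8082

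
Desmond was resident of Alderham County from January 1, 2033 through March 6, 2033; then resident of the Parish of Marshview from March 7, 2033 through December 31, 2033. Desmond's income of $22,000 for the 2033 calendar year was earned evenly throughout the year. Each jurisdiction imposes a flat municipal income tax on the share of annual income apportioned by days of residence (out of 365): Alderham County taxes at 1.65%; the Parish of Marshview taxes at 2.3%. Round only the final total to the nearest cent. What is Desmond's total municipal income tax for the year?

$480.53

Alderham County, January 1 – March 6, 2033: 65 days → $22,000 × 1.65% × 65/365 = $64.6438
The Parish of Marshview, March 7 – December 31, 2033: 300 days → $22,000 × 2.3% × 300/365 = $415.8904
Total = $480.5342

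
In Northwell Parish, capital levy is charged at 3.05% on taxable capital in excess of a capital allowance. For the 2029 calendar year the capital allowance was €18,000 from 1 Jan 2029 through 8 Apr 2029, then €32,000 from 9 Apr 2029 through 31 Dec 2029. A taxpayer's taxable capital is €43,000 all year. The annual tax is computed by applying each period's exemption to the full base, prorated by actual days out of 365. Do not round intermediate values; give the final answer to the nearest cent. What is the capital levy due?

1 Jan – 8 Apr 2029: 98 days, exemption €18,000 → (€43,000 − €18,000) × 3.05% × 98/365 = €204.7260
9 Apr – 31 Dec 2029: 267 days, exemption €32,000 → (€43,000 − €32,000) × 3.05% × 267/365 = €245.4205
Total = €450.1466

€450.15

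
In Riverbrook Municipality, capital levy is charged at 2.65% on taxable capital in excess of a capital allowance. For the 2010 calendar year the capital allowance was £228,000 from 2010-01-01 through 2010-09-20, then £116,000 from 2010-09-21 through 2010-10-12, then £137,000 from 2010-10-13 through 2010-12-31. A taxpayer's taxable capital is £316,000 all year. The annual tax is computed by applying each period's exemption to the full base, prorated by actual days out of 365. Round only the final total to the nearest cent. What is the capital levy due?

£3,039.44

2010-01-01 to 2010-09-20: 263 days, exemption £228,000 → (£316,000 − £228,000) × 2.65% × 263/365 = £1,680.3178
2010-09-21 to 2010-10-12: 22 days, exemption £116,000 → (£316,000 − £116,000) × 2.65% × 22/365 = £319.4521
2010-10-13 to 2010-12-31: 80 days, exemption £137,000 → (£316,000 − £137,000) × 2.65% × 80/365 = £1,039.6712
Total = £3,039.4411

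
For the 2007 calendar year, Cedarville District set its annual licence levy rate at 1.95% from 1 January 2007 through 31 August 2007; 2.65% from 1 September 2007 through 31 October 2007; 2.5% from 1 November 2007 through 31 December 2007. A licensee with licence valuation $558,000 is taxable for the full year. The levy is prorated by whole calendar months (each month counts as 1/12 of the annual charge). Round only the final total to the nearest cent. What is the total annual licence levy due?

$12,043.50

1 January – 31 August 2007: 8 months at 1.95% → $558,000 × 1.95% × 8/12 = $7,254.0000
1 September – 31 October 2007: 2 months at 2.65% → $558,000 × 2.65% × 2/12 = $2,464.5000
1 November – 31 December 2007: 2 months at 2.5% → $558,000 × 2.5% × 2/12 = $2,325.0000
Total = $12,043.5000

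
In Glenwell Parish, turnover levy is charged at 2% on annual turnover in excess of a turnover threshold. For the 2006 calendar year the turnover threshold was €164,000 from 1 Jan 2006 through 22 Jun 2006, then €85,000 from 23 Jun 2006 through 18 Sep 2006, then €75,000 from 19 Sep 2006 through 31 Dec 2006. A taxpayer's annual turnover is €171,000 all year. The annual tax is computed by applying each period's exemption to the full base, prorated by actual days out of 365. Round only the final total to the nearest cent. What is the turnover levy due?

1 Jan – 22 Jun 2006: 173 days, exemption €164,000 → (€171,000 − €164,000) × 2% × 173/365 = €66.3562
23 Jun – 18 Sep 2006: 88 days, exemption €85,000 → (€171,000 − €85,000) × 2% × 88/365 = €414.6849
19 Sep – 31 Dec 2006: 104 days, exemption €75,000 → (€171,000 − €75,000) × 2% × 104/365 = €547.0685
Total = €1,028.1096

€1,028.11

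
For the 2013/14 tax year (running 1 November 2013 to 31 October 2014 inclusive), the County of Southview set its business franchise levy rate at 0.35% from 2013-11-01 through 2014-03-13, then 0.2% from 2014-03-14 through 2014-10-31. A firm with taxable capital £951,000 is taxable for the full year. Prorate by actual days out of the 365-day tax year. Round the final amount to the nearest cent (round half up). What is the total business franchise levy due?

2013-11-01 to 2014-03-13: 133 days at 0.35% → £951,000 × 0.35% × 133/365 = £1,212.8507
2014-03-14 to 2014-10-31: 232 days at 0.2% → £951,000 × 0.2% × 232/365 = £1,208.9425
Total = £2,421.7932

£2,421.79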